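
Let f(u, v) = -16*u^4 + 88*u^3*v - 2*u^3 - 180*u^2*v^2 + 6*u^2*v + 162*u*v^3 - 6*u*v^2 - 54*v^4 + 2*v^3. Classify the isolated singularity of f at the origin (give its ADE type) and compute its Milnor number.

Type E_{7}, Milnor number mu = 7.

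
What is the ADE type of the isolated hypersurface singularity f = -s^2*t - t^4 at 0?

D5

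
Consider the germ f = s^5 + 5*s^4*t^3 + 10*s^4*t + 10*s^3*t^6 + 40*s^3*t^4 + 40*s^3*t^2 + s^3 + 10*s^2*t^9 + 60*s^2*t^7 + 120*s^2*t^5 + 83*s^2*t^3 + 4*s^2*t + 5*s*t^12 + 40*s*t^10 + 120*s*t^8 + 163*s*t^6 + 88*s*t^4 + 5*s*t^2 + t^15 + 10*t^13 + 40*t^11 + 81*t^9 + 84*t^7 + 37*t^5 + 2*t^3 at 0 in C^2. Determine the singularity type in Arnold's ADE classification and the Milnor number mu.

Type D_6, Milnor number mu = 6.

The Hessian of f at 0 has rank 0. Corank 2; j^3 = (s + t)^2*(s + 2*t) has shape L^2 M (L != M), so D-series; mu = 6 gives D_6.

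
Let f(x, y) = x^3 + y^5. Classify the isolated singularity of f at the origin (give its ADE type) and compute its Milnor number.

Type E8, Milnor number mu = 8.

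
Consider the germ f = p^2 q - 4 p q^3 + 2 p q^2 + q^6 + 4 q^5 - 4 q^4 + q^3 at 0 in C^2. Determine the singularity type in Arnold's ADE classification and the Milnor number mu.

The Hessian of f at 0 has rank 0. Corank 2; j^3 = q*(p + q)^2 has shape L^2 M (L != M), so D-series; mu = 7 gives D_7.

Type D_7, Milnor number mu = 7.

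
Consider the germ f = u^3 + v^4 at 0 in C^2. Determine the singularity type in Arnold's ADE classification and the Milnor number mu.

Type E_{6}, Milnor number mu = 6.

The Hessian of f at 0 is [[0, 0], [0, 0]] with rank 0, so corank 2. A Groebner basis of the Jacobian ideal J(f) in C{u,v} is {v^3, u^2}; counting standard monomials gives mu = 6. Corank 2; j^3 = u^3 is a perfect cube, so E-series; the 4-jet and mu = 6 give E_6.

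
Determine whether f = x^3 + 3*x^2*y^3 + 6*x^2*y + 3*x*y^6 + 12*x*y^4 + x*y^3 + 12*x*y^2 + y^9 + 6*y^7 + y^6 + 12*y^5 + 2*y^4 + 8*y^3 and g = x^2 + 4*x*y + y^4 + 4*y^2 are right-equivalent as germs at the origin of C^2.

No.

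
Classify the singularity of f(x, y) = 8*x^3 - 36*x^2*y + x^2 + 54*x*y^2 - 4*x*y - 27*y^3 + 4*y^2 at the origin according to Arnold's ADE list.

The Hessian of f at 0 is [[2, -4], [-4, 8]] with rank 1, so corank 1. A Groebner basis of the Jacobian ideal J(f) in C{x,y} is {y^2, x - 2*y}; counting standard monomials gives mu = 2. Corank 1: A-series; mu = 2 gives A_2.

A_2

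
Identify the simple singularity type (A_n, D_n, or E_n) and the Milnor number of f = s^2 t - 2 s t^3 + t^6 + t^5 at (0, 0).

The Hessian of f at 0 has rank 0. Corank 2; j^3 = s^2*t has shape L^2 M (L != M), so D-series; mu = 7 gives D_7.

Type D_7, Milnor number mu = 7.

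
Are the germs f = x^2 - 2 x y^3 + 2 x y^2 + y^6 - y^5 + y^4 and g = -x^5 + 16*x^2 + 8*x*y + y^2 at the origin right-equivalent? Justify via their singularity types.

The Hessian of f at 0 has rank 1. Corank 1: A-series; mu = 4 gives A_4. The Hessian of g at 0 has rank 1. Corank 1: A-series; mu = 4 gives A_4. Both have type A_4, hence right-equivalent.

Yes.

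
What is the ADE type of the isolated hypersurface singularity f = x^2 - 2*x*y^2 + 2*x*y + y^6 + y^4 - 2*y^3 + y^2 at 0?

A5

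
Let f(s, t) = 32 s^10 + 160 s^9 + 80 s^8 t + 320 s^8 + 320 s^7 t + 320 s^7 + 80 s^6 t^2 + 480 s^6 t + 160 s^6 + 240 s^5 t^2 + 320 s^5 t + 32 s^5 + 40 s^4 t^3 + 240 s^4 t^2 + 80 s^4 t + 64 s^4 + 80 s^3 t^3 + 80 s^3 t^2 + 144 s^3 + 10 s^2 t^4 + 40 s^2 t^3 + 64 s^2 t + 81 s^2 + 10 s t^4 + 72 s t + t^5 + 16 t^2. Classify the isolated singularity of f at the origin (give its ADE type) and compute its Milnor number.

Type A_{4}, Milnor number mu = 4.

The Hessian of f at 0 has rank 1. Corank 1: A-series; mu = 4 gives A_4.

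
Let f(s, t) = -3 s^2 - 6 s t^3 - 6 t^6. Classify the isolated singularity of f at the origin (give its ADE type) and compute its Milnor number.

Type A_5, Milnor number mu = 5.

The Hessian of f at 0 has rank 1. Corank 1: A-series; mu = 5 gives A_5.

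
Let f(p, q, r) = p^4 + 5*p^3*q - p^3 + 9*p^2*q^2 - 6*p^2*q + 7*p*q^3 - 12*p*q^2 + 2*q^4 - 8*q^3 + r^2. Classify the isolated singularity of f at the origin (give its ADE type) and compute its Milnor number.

The Hessian of f at 0 has rank 1. Corank 2; j^3 = -(p + 2*q)^3 is a perfect cube, so E-series; the 4-jet and mu = 7 give E_7.

Type E_7, Milnor number mu = 7.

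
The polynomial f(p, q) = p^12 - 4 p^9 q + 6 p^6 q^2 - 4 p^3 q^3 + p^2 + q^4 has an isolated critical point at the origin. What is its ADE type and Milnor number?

Type A_3, Milnor number mu = 3.

The Hessian of f at 0 is [[2, 0], [0, 0]] with rank 1, so corank 1. A Groebner basis of the Jacobian ideal J(f) in C{p,q} is {q^3, p}; counting standard monomials gives mu = 3. Corank 1: A-series; mu = 3 gives A_3.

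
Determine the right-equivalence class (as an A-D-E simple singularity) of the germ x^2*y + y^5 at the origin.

The Hessian of f at 0 is [[0, 0], [0, 0]] with rank 0, so corank 2. A Groebner basis of the Jacobian ideal J(f) in C{x,y} is {x^2/5 + y^4, x^3, x*y}; counting standard monomials gives mu = 6. Corank 2; j^3 = x^2*y has shape L^2 M (L != M), so D-series; mu = 6 gives D_6.

D_6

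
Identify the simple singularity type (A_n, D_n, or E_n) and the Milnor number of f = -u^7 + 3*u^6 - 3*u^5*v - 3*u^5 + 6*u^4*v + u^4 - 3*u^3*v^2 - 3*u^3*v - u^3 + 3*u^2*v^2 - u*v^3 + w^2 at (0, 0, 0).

Type E7, Milnor number mu = 7.

The Hessian of f at 0 is [[0, 0, 0], [0, 0, 0], [0, 0, 2]] with rank 1, so corank 2. A Groebner basis of the Jacobian ideal J(f) in C{u,v,w} is {3*u^2 + v^4 + v^3, u^3, u^2*v - u^2 - v^3/3, -2*u^2 + u*v^2 - 2*v^3/3, w}; counting standard monomials gives mu = 7. Corank 2; j^3 = -u^3 is a perfect cube, so E-series; the 4-jet and mu = 7 give E_7.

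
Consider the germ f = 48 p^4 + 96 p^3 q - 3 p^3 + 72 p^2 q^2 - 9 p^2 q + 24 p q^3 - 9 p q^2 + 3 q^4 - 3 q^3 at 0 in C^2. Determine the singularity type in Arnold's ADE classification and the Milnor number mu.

The Hessian of f at 0 is [[0, 0], [0, 0]] with rank 0, so corank 2. A Groebner basis of the Jacobian ideal J(f) in C{p,q} is {q^4, p*q^2 + 5*q^3/6, p^2 + 2*p*q + q^2}; counting standard monomials gives mu = 6. Corank 2; j^3 = -3*(p + q)^3 is a perfect cube, so E-series; the 4-jet and mu = 6 give E_6.

Type E6, Milnor number mu = 6.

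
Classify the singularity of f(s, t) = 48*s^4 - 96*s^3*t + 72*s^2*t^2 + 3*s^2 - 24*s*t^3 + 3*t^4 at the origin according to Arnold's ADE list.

The Hessian of f at 0 has rank 1. Corank 1: A-series; mu = 3 gives A_3.

A3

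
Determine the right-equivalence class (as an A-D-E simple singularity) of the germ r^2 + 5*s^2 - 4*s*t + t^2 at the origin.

A_1

The Hessian of f at 0 has rank 3. Corank 0: nondegenerate Morse point, so A_1.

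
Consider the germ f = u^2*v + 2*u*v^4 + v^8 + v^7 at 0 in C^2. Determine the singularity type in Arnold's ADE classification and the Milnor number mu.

Type D_{9}, Milnor number mu = 9.

The Hessian of f at 0 has rank 0. Corank 2; j^3 = u^2*v has shape L^2 M (L != M), so D-series; mu = 9 gives D_9.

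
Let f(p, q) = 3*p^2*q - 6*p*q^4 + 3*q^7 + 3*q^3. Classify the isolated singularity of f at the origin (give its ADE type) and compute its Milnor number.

The Hessian of f at 0 has rank 0. Corank 2; j^3 = 3*q*(p^2 + q^2) splits into three distinct lines over C (the quadratic factor has nonzero discriminant), so D_4.

Type D_{4}, Milnor number mu = 4.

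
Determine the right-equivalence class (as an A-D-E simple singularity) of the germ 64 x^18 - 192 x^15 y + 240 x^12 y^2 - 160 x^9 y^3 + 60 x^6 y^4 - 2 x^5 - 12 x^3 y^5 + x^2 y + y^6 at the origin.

The Hessian of f at 0 is [[0, 0], [0, 0]] with rank 0, so corank 2. A Groebner basis of the Jacobian ideal J(f) in C{x,y} is {x^2/6 + y^5, x^3, x*y}; counting standard monomials gives mu = 7. Corank 2; j^3 = x^2*y has shape L^2 M (L != M), so D-series; mu = 7 gives D_7.

D_7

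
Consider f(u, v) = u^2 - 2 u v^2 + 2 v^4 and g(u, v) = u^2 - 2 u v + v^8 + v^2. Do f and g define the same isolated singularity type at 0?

No.

The Hessian of f at 0 is [[2, 0], [0, 0]] with rank 1, so corank 1. A Groebner basis of the Jacobian ideal J(f) in C{u,v} is {u^2, u*v, -u + v^2}; counting standard monomials gives mu = 3. Corank 1: A-series; mu = 3 gives A_3. The Hessian of g at 0 is [[2, -2], [-2, 2]] with rank 1, so corank 1. A Groebner basis of the Jacobian ideal J(g) in C{u,v} is {v^7, u - v}; counting standard monomials gives mu = 7. Corank 1: A-series; mu = 7 gives A_7. f is A_3 but g is A_7, hence not right-equivalent.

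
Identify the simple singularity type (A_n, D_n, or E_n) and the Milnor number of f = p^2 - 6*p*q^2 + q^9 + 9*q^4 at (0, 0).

The Hessian of f at 0 is [[2, 0], [0, 0]] with rank 1, so corank 1. A Groebner basis of the Jacobian ideal J(f) in C{p,q} is {p^4, -p/3 + q^2}; counting standard monomials gives mu = 8. Corank 1: A-series; mu = 8 gives A_8.

Type A8, Milnor number mu = 8.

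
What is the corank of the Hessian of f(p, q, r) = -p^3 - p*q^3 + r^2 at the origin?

2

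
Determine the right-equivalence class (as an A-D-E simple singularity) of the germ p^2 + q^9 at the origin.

A_8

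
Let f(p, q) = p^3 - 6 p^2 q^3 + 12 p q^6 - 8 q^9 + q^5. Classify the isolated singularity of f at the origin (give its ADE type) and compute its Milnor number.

Type E_{8}, Milnor number mu = 8.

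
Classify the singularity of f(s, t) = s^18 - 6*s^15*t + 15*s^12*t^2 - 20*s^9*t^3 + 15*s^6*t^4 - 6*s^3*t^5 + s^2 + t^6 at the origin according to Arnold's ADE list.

A_5

The Hessian of f at 0 has rank 1. Corank 1: A-series; mu = 5 gives A_5.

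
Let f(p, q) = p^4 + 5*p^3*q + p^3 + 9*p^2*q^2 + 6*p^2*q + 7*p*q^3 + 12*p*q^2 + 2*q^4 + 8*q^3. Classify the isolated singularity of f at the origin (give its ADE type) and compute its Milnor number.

Type E_{7}, Milnor number mu = 7.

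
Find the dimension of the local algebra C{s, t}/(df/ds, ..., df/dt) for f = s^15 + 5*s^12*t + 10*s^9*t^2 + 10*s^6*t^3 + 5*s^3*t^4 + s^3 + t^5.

The Hessian of f at 0 is [[0, 0], [0, 0]] with rank 0, so corank 2. A Groebner basis of the Jacobian ideal J(f) in C{s,t} is {t^4, s^2}; counting standard monomials gives mu = 8. Corank 2; j^3 = s^3 is a perfect cube, so E-series; the 5-jet and mu = 8 give E_8.

8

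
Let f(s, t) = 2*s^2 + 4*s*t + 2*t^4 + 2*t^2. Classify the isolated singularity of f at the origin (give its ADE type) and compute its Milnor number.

Type A3, Milnor number mu = 3.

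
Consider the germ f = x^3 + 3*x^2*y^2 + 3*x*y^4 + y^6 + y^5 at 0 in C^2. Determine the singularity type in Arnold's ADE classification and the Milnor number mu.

Type E_8, Milnor number mu = 8.

The Hessian of f at 0 has rank 0. Corank 2; j^3 = x^3 is a perfect cube, so E-series; the 5-jet and mu = 8 give E_8.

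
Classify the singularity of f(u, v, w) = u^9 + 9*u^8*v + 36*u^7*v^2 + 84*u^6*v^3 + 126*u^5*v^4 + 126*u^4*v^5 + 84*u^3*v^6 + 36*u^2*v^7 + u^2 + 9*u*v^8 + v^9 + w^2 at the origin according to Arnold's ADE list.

A_{8}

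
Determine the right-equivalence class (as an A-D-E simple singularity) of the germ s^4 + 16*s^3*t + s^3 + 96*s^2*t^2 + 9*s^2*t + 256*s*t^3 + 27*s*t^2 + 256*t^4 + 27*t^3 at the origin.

The Hessian of f at 0 has rank 0. Corank 2; j^3 = (s + 3*t)^3 is a perfect cube, so E-series; the 4-jet and mu = 6 give E_6.

E_{6}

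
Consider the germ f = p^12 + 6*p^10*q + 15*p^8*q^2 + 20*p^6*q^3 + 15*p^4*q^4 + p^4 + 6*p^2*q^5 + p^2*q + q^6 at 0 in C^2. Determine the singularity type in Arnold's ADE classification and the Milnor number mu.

Type D_7, Milnor number mu = 7.

The Hessian of f at 0 is [[0, 0], [0, 0]] with rank 0, so corank 2. A Groebner basis of the Jacobian ideal J(f) in C{p,q} is {p^2/6 + q^5, p^3, p*q}; counting standard monomials gives mu = 7. Corank 2; j^3 = p^2*q has shape L^2 M (L != M), so D-series; mu = 7 gives D_7.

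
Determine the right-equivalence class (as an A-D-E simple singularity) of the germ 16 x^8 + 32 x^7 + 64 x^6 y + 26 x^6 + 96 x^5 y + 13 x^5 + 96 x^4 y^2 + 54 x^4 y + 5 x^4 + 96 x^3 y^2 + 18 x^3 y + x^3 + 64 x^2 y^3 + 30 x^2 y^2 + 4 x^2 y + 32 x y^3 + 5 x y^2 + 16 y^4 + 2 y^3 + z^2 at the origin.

D_5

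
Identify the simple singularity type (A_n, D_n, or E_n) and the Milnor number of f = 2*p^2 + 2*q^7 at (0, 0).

The Hessian of f at 0 is [[4, 0], [0, 0]] with rank 1, so corank 1. A Groebner basis of the Jacobian ideal J(f) in C{p,q} is {q^6, p}; counting standard monomials gives mu = 6. Corank 1: A-series; mu = 6 gives A_6.

Type A_6, Milnor number mu = 6.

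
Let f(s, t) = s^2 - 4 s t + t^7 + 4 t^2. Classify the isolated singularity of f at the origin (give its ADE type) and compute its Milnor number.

Type A6, Milnor number mu = 6.

The Hessian of f at 0 has rank 1. Corank 1: A-series; mu = 6 gives A_6.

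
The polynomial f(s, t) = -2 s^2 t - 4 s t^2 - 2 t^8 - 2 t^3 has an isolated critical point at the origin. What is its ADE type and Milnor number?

Type D9, Milnor number mu = 9.

The Hessian of f at 0 has rank 0. Corank 2; j^3 = -2*t*(s + t)^2 has shape L^2 M (L != M), so D-series; mu = 9 gives D_9.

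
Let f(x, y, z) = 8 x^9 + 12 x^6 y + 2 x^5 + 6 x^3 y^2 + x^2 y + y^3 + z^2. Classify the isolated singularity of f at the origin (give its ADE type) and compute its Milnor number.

Type D4, Milnor number mu = 4.

The Hessian of f at 0 has rank 1. Corank 2; j^3 = y*(x^2 + y^2) splits into three distinct lines over C (the quadratic factor has nonzero discriminant), so D_4.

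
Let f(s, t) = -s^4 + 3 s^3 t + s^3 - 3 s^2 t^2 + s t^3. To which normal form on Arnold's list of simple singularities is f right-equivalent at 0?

The Hessian of f at 0 is [[0, 0], [0, 0]] with rank 0, so corank 2. A Groebner basis of the Jacobian ideal J(f) in C{s,t} is {3*s^2 + t^4 + t^3, s^3, s^2*t - s^2 - t^3/3, -2*s^2 + s*t^2 - 2*t^3/3}; counting standard monomials gives mu = 7. Corank 2; j^3 = s^3 is a perfect cube, so E-series; the 4-jet and mu = 7 give E_7.

E_{7}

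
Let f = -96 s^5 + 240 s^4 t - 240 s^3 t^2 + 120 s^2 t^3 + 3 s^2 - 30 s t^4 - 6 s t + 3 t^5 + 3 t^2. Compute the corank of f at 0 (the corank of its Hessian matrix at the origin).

1

Hessian at 0 has rank 1.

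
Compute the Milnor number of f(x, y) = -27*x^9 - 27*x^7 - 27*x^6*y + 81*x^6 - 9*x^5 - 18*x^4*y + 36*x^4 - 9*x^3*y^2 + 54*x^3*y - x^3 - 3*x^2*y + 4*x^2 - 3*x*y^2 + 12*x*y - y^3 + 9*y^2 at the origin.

2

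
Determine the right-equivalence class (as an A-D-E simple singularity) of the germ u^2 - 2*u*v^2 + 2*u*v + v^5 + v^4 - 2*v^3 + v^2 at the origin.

A_{4}

The Hessian of f at 0 has rank 1. Corank 1: A-series; mu = 4 gives A_4.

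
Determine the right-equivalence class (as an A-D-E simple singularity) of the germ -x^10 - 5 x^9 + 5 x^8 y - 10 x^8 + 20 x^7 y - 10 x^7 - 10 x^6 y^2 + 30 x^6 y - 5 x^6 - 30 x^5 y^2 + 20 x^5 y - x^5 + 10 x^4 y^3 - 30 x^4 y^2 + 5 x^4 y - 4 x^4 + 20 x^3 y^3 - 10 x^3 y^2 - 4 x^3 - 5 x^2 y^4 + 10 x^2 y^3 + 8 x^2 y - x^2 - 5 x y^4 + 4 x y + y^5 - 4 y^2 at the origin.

The Hessian of f at 0 has rank 1. Corank 1: A-series; mu = 4 gives A_4.

A_4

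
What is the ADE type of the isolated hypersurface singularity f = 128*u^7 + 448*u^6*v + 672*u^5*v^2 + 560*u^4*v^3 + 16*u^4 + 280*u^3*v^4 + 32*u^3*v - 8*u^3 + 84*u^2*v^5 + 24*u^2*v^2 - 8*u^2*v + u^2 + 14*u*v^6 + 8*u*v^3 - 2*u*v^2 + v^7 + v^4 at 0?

The Hessian of f at 0 has rank 1. Corank 1: A-series; mu = 6 gives A_6.

A_{6}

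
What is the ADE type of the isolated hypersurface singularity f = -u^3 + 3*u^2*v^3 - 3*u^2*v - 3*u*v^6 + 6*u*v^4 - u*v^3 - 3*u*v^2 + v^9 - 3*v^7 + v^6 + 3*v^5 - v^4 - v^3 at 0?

E7

The Hessian of f at 0 has rank 0. Corank 2; j^3 = -(u + v)^3 is a perfect cube, so E-series; the 4-jet and mu = 7 give E_7.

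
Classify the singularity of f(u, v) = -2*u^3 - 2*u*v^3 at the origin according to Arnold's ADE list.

E7

The Hessian of f at 0 is [[0, 0], [0, 0]] with rank 0, so corank 2. A Groebner basis of the Jacobian ideal J(f) in C{u,v} is {u^3, u*v^2, 3*u^2 + v^3}; counting standard monomials gives mu = 7. Corank 2; j^3 = -2*u^3 is a perfect cube, so E-series; the 4-jet and mu = 7 give E_7.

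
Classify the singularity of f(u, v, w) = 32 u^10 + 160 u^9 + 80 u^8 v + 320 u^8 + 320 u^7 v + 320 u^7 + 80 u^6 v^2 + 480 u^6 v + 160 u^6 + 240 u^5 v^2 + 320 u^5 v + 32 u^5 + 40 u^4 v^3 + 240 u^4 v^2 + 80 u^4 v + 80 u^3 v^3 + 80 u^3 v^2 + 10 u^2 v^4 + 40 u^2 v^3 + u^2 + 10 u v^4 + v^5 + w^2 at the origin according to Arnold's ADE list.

A4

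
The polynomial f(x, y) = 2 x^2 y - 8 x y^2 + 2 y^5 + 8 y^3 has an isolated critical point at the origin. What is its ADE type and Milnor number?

Type D6, Milnor number mu = 6.

The Hessian of f at 0 has rank 0. Corank 2; j^3 = 2*y*(x - 2*y)^2 has shape L^2 M (L != M), so D-series; mu = 6 gives D_6.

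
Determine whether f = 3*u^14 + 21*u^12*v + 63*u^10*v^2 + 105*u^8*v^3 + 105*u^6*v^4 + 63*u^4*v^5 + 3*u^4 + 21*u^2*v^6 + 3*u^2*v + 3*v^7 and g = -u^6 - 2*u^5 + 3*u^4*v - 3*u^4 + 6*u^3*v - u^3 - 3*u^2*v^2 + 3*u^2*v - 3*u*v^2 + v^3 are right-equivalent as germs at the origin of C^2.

No.

The Hessian of f at 0 has rank 0. Corank 2; j^3 = 3*u^2*v has shape L^2 M (L != M), so D-series; mu = 8 gives D_8. The Hessian of g at 0 has rank 0. Corank 2; j^3 = -(u - v)^3 is a perfect cube, so E-series; the 5-jet and mu = 8 give E_8. f is D_8 but g is E_8, hence not right-equivalent.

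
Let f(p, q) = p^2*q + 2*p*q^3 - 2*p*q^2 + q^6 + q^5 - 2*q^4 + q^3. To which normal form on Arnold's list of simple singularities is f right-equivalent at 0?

D7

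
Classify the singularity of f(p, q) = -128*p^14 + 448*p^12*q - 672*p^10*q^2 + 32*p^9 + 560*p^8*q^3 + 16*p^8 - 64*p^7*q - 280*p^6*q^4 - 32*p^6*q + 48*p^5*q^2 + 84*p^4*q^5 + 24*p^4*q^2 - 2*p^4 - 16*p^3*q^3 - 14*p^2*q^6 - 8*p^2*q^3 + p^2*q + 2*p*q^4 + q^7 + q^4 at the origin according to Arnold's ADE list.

D5

The Hessian of f at 0 is [[0, 0], [0, 0]] with rank 0, so corank 2. A Groebner basis of the Jacobian ideal J(f) in C{p,q} is {p^3, p^2/4 + q^3, p*q}; counting standard monomials gives mu = 5. Corank 2; j^3 = p^2*q has shape L^2 M (L != M), so D-series; mu = 5 gives D_5.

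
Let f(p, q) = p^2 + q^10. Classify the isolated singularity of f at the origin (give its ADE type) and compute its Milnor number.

Type A9, Milnor number mu = 9.

The Hessian of f at 0 has rank 1. Corank 1: A-series; mu = 9 gives A_9.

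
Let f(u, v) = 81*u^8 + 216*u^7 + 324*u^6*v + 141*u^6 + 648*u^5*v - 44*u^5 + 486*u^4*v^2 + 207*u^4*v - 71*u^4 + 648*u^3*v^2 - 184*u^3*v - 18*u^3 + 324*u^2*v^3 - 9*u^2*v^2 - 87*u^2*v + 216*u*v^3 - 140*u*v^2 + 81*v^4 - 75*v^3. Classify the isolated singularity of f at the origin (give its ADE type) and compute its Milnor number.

The Hessian of f at 0 has rank 0. Corank 2; j^3 = -(2*u + 3*v)*(3*u + 5*v)^2 has shape L^2 M (L != M), so D-series; mu = 5 gives D_5.

Type D_5, Milnor number mu = 5.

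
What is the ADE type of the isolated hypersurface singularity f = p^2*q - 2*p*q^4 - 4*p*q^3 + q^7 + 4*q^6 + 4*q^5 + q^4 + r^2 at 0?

D5

The Hessian of f at 0 has rank 1. Corank 2; j^3 = p^2*q has shape L^2 M (L != M), so D-series; mu = 5 gives D_5.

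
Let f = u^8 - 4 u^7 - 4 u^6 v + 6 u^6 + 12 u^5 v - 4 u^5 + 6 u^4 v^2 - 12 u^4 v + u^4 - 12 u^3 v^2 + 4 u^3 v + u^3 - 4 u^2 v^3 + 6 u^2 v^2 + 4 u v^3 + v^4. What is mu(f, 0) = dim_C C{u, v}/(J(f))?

6

The Hessian of f at 0 is [[0, 0], [0, 0]] with rank 0, so corank 2. A Groebner basis of the Jacobian ideal J(f) in C{u,v} is {v^4, u*v^2 + v^3/3, u^2}; counting standard monomials gives mu = 6. Corank 2; j^3 = u^3 is a perfect cube, so E-series; the 4-jet and mu = 6 give E_6.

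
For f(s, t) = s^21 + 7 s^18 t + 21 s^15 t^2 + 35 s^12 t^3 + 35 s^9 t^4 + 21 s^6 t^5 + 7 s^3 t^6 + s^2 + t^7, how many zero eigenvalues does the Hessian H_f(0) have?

1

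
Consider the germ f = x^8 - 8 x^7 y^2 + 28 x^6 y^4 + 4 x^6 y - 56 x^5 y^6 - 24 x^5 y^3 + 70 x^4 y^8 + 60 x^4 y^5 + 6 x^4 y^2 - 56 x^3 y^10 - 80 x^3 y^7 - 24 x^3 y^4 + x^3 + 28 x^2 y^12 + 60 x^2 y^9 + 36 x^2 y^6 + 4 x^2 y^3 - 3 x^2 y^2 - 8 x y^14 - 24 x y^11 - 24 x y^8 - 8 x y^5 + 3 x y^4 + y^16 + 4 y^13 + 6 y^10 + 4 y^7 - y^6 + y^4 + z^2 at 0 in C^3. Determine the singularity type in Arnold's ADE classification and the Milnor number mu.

Type E6, Milnor number mu = 6.

The Hessian of f at 0 is [[0, 0, 0], [0, 0, 0], [0, 0, 2]] with rank 1, so corank 2. A Groebner basis of the Jacobian ideal J(f) in C{x,y,z} is {x^3, x^2*y, -x^2/2 + x*y^2, y^3, z}; counting standard monomials gives mu = 6. Corank 2; j^3 = x^3 is a perfect cube, so E-series; the 4-jet and mu = 6 give E_6.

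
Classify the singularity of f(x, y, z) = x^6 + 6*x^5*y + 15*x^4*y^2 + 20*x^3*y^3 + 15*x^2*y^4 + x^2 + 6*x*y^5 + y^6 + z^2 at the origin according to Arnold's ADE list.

The Hessian of f at 0 is [[2, 0, 0], [0, 0, 0], [0, 0, 2]] with rank 2, so corank 1. A Groebner basis of the Jacobian ideal J(f) in C{x,y,z} is {y^5, x, z}; counting standard monomials gives mu = 5. Corank 1: A-series; mu = 5 gives A_5.

A5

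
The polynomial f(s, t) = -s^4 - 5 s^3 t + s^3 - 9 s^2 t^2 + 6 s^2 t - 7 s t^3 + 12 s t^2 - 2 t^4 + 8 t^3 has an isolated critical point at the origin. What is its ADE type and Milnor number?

The Hessian of f at 0 is [[0, 0], [0, 0]] with rank 0, so corank 2. A Groebner basis of the Jacobian ideal J(f) in C{s,t} is {3*s^2 + 12*s*t + t^4 + t^3 + 12*t^2, s^3 - 18*s^2 - 72*s*t + 2*t^3 - 72*t^2, s^2*t + 7*s^2 + 28*s*t - 5*t^3/3 + 28*t^2, -2*s^2 + s*t^2 - 8*s*t + 4*t^3/3 - 8*t^2}; counting standard monomials gives mu = 7. Corank 2; j^3 = (s + 2*t)^3 is a perfect cube, so E-series; the 4-jet and mu = 7 give E_7.

Type E_7, Milnor number mu = 7.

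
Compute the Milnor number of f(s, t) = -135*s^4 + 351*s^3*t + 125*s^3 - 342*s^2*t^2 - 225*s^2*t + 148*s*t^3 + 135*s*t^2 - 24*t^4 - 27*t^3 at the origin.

The Hessian of f at 0 has rank 0. Corank 2; j^3 = (5*s - 3*t)^3 is a perfect cube, so E-series; the 4-jet and mu = 7 give E_7.

7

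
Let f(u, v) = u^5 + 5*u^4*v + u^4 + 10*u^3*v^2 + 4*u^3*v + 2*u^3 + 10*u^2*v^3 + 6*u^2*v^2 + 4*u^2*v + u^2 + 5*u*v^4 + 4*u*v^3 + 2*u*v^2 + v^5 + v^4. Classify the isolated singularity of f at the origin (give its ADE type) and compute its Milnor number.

Type A_4, Milnor number mu = 4.

The Hessian of f at 0 is [[2, 0], [0, 0]] with rank 1, so corank 1. A Groebner basis of the Jacobian ideal J(f) in C{u,v} is {-u/2 + v^3 - v^2/2, u^2, u*v + u/2 + v^2/2}; counting standard monomials gives mu = 4. Corank 1: A-series; mu = 4 gives A_4.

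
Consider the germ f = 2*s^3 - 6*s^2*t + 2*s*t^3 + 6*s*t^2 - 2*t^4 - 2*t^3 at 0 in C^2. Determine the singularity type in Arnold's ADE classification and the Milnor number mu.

Type E_7, Milnor number mu = 7.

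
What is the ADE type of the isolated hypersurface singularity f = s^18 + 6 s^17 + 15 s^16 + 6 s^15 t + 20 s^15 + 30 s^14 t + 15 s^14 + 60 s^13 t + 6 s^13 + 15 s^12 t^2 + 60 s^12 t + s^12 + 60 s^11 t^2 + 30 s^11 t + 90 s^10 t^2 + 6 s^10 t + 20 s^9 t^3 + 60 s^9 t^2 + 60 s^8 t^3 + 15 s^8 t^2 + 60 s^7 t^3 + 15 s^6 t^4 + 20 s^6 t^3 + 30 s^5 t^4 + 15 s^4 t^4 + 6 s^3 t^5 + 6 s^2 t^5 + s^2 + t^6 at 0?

The Hessian of f at 0 has rank 1. Corank 1: A-series; mu = 5 gives A_5.

A_5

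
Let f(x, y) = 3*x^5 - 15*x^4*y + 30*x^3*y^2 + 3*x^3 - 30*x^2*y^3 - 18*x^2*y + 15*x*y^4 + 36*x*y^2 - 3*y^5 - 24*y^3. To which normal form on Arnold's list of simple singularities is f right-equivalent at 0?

E_{8}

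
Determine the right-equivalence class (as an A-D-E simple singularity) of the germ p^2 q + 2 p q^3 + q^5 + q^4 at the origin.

D5

The Hessian of f at 0 has rank 0. Corank 2; j^3 = p^2*q has shape L^2 M (L != M), so D-series; mu = 5 gives D_5.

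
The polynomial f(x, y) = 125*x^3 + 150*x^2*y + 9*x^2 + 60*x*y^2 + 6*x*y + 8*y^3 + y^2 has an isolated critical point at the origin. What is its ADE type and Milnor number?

The Hessian of f at 0 has rank 1. Corank 1: A-series; mu = 2 gives A_2.

Type A_{2}, Milnor number mu = 2.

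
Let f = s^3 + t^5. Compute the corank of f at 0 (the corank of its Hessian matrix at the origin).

2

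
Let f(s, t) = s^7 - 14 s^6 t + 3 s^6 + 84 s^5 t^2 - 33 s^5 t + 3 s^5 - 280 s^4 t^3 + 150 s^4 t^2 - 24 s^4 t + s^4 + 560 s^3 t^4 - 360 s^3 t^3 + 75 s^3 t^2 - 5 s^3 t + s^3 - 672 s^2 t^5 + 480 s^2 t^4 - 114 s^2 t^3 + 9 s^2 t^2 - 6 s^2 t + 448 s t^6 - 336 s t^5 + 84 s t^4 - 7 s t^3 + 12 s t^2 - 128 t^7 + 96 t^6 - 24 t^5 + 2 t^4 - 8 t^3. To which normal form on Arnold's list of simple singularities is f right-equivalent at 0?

The Hessian of f at 0 has rank 0. Corank 2; j^3 = (s - 2*t)^3 is a perfect cube, so E-series; the 4-jet and mu = 7 give E_7.

E_7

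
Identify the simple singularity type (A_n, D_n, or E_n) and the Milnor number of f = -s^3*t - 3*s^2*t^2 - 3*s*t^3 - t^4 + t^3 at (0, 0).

Type E7, Milnor number mu = 7.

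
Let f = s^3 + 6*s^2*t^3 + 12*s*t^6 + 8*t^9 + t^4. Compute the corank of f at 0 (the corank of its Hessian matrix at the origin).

Hessian at 0 has rank 0.

2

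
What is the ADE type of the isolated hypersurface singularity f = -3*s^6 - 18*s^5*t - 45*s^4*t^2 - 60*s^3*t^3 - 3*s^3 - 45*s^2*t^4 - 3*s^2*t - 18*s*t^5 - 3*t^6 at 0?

D7

The Hessian of f at 0 has rank 0. Corank 2; j^3 = -3*s^2*(s + t) has shape L^2 M (L != M), so D-series; mu = 7 gives D_7.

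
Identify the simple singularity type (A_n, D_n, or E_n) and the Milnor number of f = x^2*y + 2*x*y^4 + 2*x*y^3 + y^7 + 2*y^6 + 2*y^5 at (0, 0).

Type D_6, Milnor number mu = 6.

The Hessian of f at 0 is [[0, 0], [0, 0]] with rank 0, so corank 2. A Groebner basis of the Jacobian ideal J(f) in C{x,y} is {x^3, x^2*y, -x^2/4 + x*y^2, -x^2/4 + x*y + y^3}; counting standard monomials gives mu = 6. Corank 2; j^3 = x^2*y has shape L^2 M (L != M), so D-series; mu = 6 gives D_6.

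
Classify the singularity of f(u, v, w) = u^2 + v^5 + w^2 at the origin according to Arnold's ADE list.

The Hessian of f at 0 has rank 2. Corank 1: A-series; mu = 4 gives A_4.

A_{4}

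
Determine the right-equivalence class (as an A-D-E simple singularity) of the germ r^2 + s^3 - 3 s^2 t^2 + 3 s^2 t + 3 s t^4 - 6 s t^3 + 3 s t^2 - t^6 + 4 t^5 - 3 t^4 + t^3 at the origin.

The Hessian of f at 0 has rank 1. Corank 2; j^3 = (s + t)^3 is a perfect cube, so E-series; the 5-jet and mu = 8 give E_8.

E8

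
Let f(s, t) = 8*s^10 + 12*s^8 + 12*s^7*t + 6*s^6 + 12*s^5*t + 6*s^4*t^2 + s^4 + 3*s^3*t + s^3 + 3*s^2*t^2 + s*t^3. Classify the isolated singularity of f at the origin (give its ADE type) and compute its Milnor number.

Type E_7, Milnor number mu = 7.

The Hessian of f at 0 is [[0, 0], [0, 0]] with rank 0, so corank 2. A Groebner basis of the Jacobian ideal J(f) in C{s,t} is {3*s^2 + t^4 + t^3, s^3, s^2*t - s^2 - t^3/3, 2*s^2 + s*t^2 + 2*t^3/3}; counting standard monomials gives mu = 7. Corank 2; j^3 = s^3 is a perfect cube, so E-series; the 4-jet and mu = 7 give E_7.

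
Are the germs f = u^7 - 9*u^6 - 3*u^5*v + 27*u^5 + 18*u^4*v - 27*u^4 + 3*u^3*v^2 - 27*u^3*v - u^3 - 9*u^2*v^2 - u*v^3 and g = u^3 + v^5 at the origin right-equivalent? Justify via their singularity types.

No.

The Hessian of f at 0 is [[0, 0], [0, 0]] with rank 0, so corank 2. A Groebner basis of the Jacobian ideal J(f) in C{u,v} is {u^2/3 + v^4 + v^3/9, u^3, u^2*v - u^2/9 - v^3/27, 2*u^2/3 + u*v^2 + 2*v^3/9}; counting standard monomials gives mu = 7. Corank 2; j^3 = -u^3 is a perfect cube, so E-series; the 4-jet and mu = 7 give E_7. The Hessian of g at 0 is [[0, 0], [0, 0]] with rank 0, so corank 2. A Groebner basis of the Jacobian ideal J(g) in C{u,v} is {v^4, u^2}; counting standard monomials gives mu = 8. Corank 2; j^3 = u^3 is a perfect cube, so E-series; the 5-jet and mu = 8 give E_8. f is E_7 but g is E_8, hence not right-equivalent.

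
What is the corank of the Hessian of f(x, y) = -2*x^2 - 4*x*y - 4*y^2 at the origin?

The Hessian at 0 is [[-4, -4], [-4, -8]] of rank 2; hence corank 0.

0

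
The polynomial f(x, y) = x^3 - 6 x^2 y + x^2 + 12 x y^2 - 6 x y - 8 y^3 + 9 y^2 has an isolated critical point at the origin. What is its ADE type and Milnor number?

Type A_2, Milnor number mu = 2.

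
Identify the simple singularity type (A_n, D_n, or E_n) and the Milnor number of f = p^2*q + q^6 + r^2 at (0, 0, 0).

The Hessian of f at 0 is [[0, 0, 0], [0, 0, 0], [0, 0, 2]] with rank 1, so corank 2. A Groebner basis of the Jacobian ideal J(f) in C{p,q,r} is {p^2/6 + q^5, p^3, p*q, r}; counting standard monomials gives mu = 7. Corank 2; j^3 = p^2*q has shape L^2 M (L != M), so D-series; mu = 7 gives D_7.

Type D_{7}, Milnor number mu = 7.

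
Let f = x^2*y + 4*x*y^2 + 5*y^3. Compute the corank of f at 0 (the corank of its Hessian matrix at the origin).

Hessian at 0 has rank 0.

2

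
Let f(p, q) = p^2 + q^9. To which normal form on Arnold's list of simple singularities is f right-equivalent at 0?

The Hessian of f at 0 has rank 1. Corank 1: A-series; mu = 8 gives A_8.

A8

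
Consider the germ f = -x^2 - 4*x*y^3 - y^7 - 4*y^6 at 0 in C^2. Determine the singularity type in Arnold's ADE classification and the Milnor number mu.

Type A_6, Milnor number mu = 6.

The Hessian of f at 0 has rank 1. Corank 1: A-series; mu = 6 gives A_6.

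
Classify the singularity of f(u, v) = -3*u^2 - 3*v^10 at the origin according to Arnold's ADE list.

The Hessian of f at 0 is [[-6, 0], [0, 0]] with rank 1, so corank 1. A Groebner basis of the Jacobian ideal J(f) in C{u,v} is {v^9, u}; counting standard monomials gives mu = 9. Corank 1: A-series; mu = 9 gives A_9.

A_9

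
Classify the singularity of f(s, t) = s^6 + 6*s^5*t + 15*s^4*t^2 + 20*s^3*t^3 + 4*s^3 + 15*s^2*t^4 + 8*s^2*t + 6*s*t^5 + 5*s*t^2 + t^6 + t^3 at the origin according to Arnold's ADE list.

D7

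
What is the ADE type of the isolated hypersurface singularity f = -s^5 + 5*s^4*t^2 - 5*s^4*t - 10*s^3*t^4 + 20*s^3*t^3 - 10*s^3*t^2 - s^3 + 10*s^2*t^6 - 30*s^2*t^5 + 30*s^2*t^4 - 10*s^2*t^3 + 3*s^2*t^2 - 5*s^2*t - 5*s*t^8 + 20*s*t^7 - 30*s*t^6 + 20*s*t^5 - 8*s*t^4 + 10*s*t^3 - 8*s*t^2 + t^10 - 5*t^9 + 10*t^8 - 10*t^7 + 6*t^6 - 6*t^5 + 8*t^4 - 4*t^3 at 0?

The Hessian of f at 0 has rank 0. Corank 2; j^3 = -(s + t)*(s + 2*t)^2 has shape L^2 M (L != M), so D-series; mu = 6 gives D_6.

D6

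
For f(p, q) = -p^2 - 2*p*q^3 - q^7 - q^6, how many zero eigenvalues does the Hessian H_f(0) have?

Hessian at 0 has rank 1.

1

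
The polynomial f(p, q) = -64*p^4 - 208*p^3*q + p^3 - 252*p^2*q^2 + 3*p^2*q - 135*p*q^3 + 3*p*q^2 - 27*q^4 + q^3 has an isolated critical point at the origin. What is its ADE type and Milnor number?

Type E_{7}, Milnor number mu = 7.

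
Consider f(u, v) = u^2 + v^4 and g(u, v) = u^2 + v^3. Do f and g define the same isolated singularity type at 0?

No.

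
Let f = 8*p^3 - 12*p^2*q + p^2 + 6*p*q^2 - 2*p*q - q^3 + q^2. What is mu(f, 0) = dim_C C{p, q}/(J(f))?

The Hessian of f at 0 has rank 1. Corank 1: A-series; mu = 2 gives A_2.

2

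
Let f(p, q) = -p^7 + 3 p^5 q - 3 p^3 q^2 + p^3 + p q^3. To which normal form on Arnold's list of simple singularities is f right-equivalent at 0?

E_{7}

The Hessian of f at 0 has rank 0. Corank 2; j^3 = p^3 is a perfect cube, so E-series; the 4-jet and mu = 7 give E_7.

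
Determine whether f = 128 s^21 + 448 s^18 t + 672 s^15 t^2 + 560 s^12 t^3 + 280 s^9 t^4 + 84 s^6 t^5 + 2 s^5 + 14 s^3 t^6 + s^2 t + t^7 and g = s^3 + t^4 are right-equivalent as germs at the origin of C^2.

The Hessian of f at 0 has rank 0. Corank 2; j^3 = s^2*t has shape L^2 M (L != M), so D-series; mu = 8 gives D_8. The Hessian of g at 0 has rank 0. Corank 2; j^3 = s^3 is a perfect cube, so E-series; the 4-jet and mu = 6 give E_6. f is D_8 but g is E_6, hence not right-equivalent.

No.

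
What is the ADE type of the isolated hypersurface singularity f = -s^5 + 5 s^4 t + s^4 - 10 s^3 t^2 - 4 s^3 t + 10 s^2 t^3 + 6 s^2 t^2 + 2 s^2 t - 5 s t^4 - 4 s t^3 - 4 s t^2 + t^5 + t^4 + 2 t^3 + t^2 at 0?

The Hessian of f at 0 is [[0, 0], [0, 2]] with rank 1, so corank 1. A Groebner basis of the Jacobian ideal J(f) in C{s,t} is {s^2 - 2*s*t + t, t^2}; counting standard monomials gives mu = 4. Corank 1: A-series; mu = 4 gives A_4.

A4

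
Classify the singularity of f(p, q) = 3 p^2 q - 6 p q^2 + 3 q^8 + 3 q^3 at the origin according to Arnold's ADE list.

D9

The Hessian of f at 0 has rank 0. Corank 2; j^3 = 3*q*(p - q)^2 has shape L^2 M (L != M), so D-series; mu = 9 gives D_9.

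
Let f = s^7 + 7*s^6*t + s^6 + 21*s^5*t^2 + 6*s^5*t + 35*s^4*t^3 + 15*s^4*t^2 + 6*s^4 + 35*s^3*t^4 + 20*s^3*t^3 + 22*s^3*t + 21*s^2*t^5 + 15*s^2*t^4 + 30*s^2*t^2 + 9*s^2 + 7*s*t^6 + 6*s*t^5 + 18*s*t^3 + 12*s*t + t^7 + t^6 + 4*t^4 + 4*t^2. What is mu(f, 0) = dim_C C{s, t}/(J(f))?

The Hessian of f at 0 is [[18, 12], [12, 8]] with rank 1, so corank 1. A Groebner basis of the Jacobian ideal J(f) in C{s,t} is {81*s*t + t^4 + 54*t^2, s*t^2 + 9*s + 7*t^3/9 + 6*t, s^2 + 4*s*t/3 + 4*t^2/9}; counting standard monomials gives mu = 6. Corank 1: A-series; mu = 6 gives A_6.

6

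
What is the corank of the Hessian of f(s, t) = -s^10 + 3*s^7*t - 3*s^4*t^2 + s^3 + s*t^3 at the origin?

The Hessian at 0 is [[0, 0], [0, 0]] of rank 0; hence corank 2.

2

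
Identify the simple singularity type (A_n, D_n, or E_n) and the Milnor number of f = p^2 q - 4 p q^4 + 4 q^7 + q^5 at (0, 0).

The Hessian of f at 0 has rank 0. Corank 2; j^3 = p^2*q has shape L^2 M (L != M), so D-series; mu = 6 gives D_6.

Type D_6, Milnor number mu = 6.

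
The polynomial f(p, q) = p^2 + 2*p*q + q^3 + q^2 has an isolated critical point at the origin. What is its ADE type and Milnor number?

The Hessian of f at 0 is [[2, 2], [2, 2]] with rank 1, so corank 1. A Groebner basis of the Jacobian ideal J(f) in C{p,q} is {q^2, p + q}; counting standard monomials gives mu = 2. Corank 1: A-series; mu = 2 gives A_2.

Type A2, Milnor number mu = 2.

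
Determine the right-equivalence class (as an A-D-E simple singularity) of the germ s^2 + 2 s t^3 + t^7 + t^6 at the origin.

A6

The Hessian of f at 0 is [[2, 0], [0, 0]] with rank 1, so corank 1. A Groebner basis of the Jacobian ideal J(f) in C{s,t} is {s + t^3, s^2}; counting standard monomials gives mu = 6. Corank 1: A-series; mu = 6 gives A_6.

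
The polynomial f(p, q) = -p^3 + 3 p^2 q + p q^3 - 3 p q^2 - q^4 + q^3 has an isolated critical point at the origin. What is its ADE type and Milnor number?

Type E_7, Milnor number mu = 7.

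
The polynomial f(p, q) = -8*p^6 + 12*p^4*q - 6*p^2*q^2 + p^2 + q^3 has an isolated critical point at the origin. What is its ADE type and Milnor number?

The Hessian of f at 0 is [[2, 0], [0, 0]] with rank 1, so corank 1. A Groebner basis of the Jacobian ideal J(f) in C{p,q} is {q^2, p}; counting standard monomials gives mu = 2. Corank 1: A-series; mu = 2 gives A_2.

Type A_2, Milnor number mu = 2.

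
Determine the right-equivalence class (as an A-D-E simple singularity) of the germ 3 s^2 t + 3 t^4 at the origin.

The Hessian of f at 0 has rank 0. Corank 2; j^3 = 3*s^2*t has shape L^2 M (L != M), so D-series; mu = 5 gives D_5.

D5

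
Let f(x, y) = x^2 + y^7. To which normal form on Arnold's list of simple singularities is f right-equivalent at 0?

A_{6}

The Hessian of f at 0 has rank 1. Corank 1: A-series; mu = 6 gives A_6.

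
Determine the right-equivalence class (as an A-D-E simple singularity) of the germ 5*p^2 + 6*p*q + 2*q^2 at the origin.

The Hessian of f at 0 is [[10, 6], [6, 4]] with rank 2, so corank 0. A Groebner basis of the Jacobian ideal J(f) in C{p,q} is {p, q}; counting standard monomials gives mu = 1. Corank 0: nondegenerate Morse point, so A_1.

A1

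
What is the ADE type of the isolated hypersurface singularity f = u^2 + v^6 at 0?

A_5

The Hessian of f at 0 has rank 1. Corank 1: A-series; mu = 5 gives A_5.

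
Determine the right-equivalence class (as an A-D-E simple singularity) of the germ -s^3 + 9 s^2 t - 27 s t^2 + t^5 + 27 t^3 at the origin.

E_8

The Hessian of f at 0 has rank 0. Corank 2; j^3 = -(s - 3*t)^3 is a perfect cube, so E-series; the 5-jet and mu = 8 give E_8.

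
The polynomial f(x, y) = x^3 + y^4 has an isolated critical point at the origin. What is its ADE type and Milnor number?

Type E6, Milnor number mu = 6.

The Hessian of f at 0 has rank 0. Corank 2; j^3 = x^3 is a perfect cube, so E-series; the 4-jet and mu = 6 give E_6.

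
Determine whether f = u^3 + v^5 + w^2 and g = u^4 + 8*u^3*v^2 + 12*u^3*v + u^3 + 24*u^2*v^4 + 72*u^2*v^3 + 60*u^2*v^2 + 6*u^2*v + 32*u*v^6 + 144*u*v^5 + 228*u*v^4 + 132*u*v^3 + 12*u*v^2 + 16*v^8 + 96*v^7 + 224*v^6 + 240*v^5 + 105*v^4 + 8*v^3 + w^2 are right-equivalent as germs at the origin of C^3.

The Hessian of f at 0 has rank 1. Corank 2; j^3 = u^3 is a perfect cube, so E-series; the 5-jet and mu = 8 give E_8. The Hessian of g at 0 has rank 1. Corank 2; j^3 = (u + 2*v)^3 is a perfect cube, so E-series; the 4-jet and mu = 6 give E_6. f is E_8 but g is E_6, hence not right-equivalent.

No.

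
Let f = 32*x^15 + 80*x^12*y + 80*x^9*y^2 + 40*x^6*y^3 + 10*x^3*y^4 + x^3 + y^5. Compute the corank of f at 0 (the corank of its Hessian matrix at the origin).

Hessian at 0 has rank 0.

2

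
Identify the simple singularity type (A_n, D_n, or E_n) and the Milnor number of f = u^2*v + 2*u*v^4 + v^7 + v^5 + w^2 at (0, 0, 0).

Type D6, Milnor number mu = 6.

The Hessian of f at 0 has rank 1. Corank 2; j^3 = u^2*v has shape L^2 M (L != M), so D-series; mu = 6 gives D_6.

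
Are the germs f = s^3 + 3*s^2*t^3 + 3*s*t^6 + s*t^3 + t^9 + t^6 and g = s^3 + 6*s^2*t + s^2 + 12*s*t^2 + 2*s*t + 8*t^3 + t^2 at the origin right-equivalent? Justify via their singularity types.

No.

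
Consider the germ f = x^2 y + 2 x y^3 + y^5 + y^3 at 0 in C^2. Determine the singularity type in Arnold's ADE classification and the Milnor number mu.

Type D4, Milnor number mu = 4.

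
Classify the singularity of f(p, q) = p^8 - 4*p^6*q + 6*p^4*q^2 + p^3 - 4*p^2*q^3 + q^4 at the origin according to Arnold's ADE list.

E_6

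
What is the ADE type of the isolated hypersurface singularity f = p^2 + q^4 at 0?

A_{3}

The Hessian of f at 0 is [[2, 0], [0, 0]] with rank 1, so corank 1. A Groebner basis of the Jacobian ideal J(f) in C{p,q} is {q^3, p}; counting standard monomials gives mu = 3. Corank 1: A-series; mu = 3 gives A_3.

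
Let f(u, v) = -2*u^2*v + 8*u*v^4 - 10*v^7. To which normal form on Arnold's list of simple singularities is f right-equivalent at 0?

D_{8}

The Hessian of f at 0 has rank 0. Corank 2; j^3 = -2*u^2*v has shape L^2 M (L != M), so D-series; mu = 8 gives D_8.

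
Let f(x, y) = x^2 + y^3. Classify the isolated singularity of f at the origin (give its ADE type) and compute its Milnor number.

Type A2, Milnor number mu = 2.

The Hessian of f at 0 has rank 1. Corank 1: A-series; mu = 2 gives A_2.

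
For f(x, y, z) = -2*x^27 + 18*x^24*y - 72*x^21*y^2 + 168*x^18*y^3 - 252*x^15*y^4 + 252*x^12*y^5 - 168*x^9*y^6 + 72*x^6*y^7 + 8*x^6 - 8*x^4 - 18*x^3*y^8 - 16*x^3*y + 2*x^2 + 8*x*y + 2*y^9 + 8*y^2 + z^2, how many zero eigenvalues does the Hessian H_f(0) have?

1

Hessian at 0 has rank 2.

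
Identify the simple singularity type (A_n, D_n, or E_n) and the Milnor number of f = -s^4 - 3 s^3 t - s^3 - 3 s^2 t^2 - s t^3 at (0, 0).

Type E7, Milnor number mu = 7.

The Hessian of f at 0 is [[0, 0], [0, 0]] with rank 0, so corank 2. A Groebner basis of the Jacobian ideal J(f) in C{s,t} is {3*s^2 + t^4 + t^3, s^3, s^2*t - s^2 - t^3/3, 2*s^2 + s*t^2 + 2*t^3/3}; counting standard monomials gives mu = 7. Corank 2; j^3 = -s^3 is a perfect cube, so E-series; the 4-jet and mu = 7 give E_7.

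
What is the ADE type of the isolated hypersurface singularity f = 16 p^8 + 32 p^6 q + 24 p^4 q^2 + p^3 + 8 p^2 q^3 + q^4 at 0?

E_{6}

The Hessian of f at 0 has rank 0. Corank 2; j^3 = p^3 is a perfect cube, so E-series; the 4-jet and mu = 6 give E_6.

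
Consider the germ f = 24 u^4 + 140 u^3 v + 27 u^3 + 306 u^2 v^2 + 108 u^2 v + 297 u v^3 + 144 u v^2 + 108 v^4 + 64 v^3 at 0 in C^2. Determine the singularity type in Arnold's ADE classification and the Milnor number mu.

Type E7, Milnor number mu = 7.

The Hessian of f at 0 is [[0, 0], [0, 0]] with rank 0, so corank 2. A Groebner basis of the Jacobian ideal J(f) in C{u,v} is {19683*u^2/4 + 13122*u*v + v^4 + 27*v^3/4 + 8748*v^2, u^3 + 459*u^2 + 1224*u*v + 3*v^3 + 816*v^2, u^2*v - 891*u^2/4 - 594*u*v - 25*v^3/12 - 396*v^2, 81*u^2 + u*v^2 + 216*u*v + 13*v^3/9 + 144*v^2}; counting standard monomials gives mu = 7. Corank 2; j^3 = (3*u + 4*v)^3 is a perfect cube, so E-series; the 4-jet and mu = 7 give E_7.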